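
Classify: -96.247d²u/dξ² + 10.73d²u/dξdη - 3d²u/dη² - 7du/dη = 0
Elliptic (discriminant = -1039.8311).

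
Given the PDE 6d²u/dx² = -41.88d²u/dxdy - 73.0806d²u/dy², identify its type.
Rewriting in standard form: 6d²u/dx² + 41.88d²u/dxdy + 73.0806d²u/dy² = 0. The second-order coefficients are A = 6, B = 41.88, C = 73.0806. Since B² - 4AC = 0 = 0, this is a parabolic PDE.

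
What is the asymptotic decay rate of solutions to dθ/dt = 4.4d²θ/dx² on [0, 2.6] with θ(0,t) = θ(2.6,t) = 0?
Eigenvalues: λₙ = 4.4n²π²/2.6².
First three modes:
  n=1: λ₁ = 4.4π²/2.6² ≈ 6.424
  n=2: λ₂ = 17.6π²/2.6² ≈ 25.696 (4× faster decay)
  n=3: λ₃ = 39.6π²/2.6² ≈ 57.816 (9× faster decay)
As t → ∞, higher modes decay exponentially faster. The n=1 mode dominates: θ ~ c₁ sin(πx/2.6) e^{-λ₁t}.
Decay rate: λ₁ = 4.4π²/2.6² ≈ 6.424.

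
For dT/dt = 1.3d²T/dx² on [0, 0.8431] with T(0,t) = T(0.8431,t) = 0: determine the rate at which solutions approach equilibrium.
Eigenvalues: λₙ = 1.3n²π²/0.8431².
First three modes:
  n=1: λ₁ = 1.3π²/0.8431² ≈ 18.05
  n=2: λ₂ = 5.2π²/0.8431² ≈ 72.201 (4× faster decay)
  n=3: λ₃ = 11.7π²/0.8431² ≈ 162.453 (9× faster decay)
As t → ∞, higher modes decay exponentially faster. The n=1 mode dominates: T ~ c₁ sin(πx/0.8431) e^{-λ₁t}.
Decay rate: λ₁ = 1.3π²/0.8431² ≈ 18.05.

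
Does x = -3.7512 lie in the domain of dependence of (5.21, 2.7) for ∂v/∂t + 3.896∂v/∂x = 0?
No. Only data at x = -5.3092 affects (5.21, 2.7). Advection has one-way propagation along characteristics.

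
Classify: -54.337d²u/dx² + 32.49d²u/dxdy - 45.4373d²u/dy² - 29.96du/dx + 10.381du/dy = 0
Elliptic (discriminant = -8820.1061804).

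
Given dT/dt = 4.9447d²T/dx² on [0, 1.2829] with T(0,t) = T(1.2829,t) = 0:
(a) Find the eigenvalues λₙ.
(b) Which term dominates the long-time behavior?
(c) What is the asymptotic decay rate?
Eigenvalues: λₙ = 4.9447n²π²/1.2829².
First three modes:
  n=1: λ₁ = 4.9447π²/1.2829² ≈ 29.652
  n=2: λ₂ = 19.7788π²/1.2829² ≈ 118.608 (4× faster decay)
  n=3: λ₃ = 44.5023π²/1.2829² ≈ 266.868 (9× faster decay)
As t → ∞, higher modes decay exponentially faster. The n=1 mode dominates: T ~ c₁ sin(πx/1.2829) e^{-λ₁t}.
Decay rate: λ₁ = 4.9447π²/1.2829² ≈ 29.652.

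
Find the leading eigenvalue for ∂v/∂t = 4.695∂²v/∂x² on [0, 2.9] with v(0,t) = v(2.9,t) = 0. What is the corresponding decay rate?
Eigenvalues: λₙ = 4.695n²π²/2.9².
First three modes:
  n=1: λ₁ = 4.695π²/2.9² ≈ 5.51
  n=2: λ₂ = 18.78π²/2.9² ≈ 22.039 (4× faster decay)
  n=3: λ₃ = 42.255π²/2.9² ≈ 49.589 (9× faster decay)
As t → ∞, higher modes decay exponentially faster. The n=1 mode dominates: v ~ c₁ sin(πx/2.9) e^{-λ₁t}.
Decay rate: λ₁ = 4.695π²/2.9² ≈ 5.51.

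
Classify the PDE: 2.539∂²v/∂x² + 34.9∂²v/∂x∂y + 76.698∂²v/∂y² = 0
A = 2.539, B = 34.9, C = 76.698. Discriminant B² - 4AC = 439.065112. Since 439.065112 > 0, hyperbolic.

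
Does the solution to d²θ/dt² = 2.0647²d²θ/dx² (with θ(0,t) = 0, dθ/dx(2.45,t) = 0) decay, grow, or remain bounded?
θ oscillates (no decay). Energy is conserved; the solution oscillates indefinitely as standing waves.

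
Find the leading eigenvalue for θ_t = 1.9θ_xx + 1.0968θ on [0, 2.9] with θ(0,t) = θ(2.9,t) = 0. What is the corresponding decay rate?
Eigenvalues: λₙ = 1.9n²π²/2.9² - 1.0968.
First three modes:
  n=1: λ₁ = 1.9π²/2.9² - 1.0968 ≈ 1.133
  n=2: λ₂ = 7.6π²/2.9² - 1.0968 ≈ 7.822
  n=3: λ₃ = 17.1π²/2.9² - 1.0968 ≈ 18.971
Since 1.9π²/2.9² ≈ 2.23 > 1.0968, all λₙ > 0.
The n=1 mode decays slowest → dominates as t → ∞.
Asymptotic: θ ~ c₁ sin(πx/2.9) e^{-λ₁t} with decay rate λ₁ ≈ 1.133.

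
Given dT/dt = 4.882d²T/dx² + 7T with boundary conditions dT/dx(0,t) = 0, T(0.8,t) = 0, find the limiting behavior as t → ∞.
T → 0. Diffusion dominates reaction (r=7 < κπ²/(4L²)≈18.82); solution decays.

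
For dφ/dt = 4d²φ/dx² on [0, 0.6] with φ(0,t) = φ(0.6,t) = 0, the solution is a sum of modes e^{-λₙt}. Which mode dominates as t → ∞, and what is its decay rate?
Eigenvalues: λₙ = 4n²π²/0.6².
First three modes:
  n=1: λ₁ = 4π²/0.6² ≈ 109.662
  n=2: λ₂ = 16π²/0.6² ≈ 438.649 (4× faster decay)
  n=3: λ₃ = 36π²/0.6² ≈ 986.96 (9× faster decay)
As t → ∞, higher modes decay exponentially faster. The n=1 mode dominates: φ ~ c₁ sin(πx/0.6) e^{-λ₁t}.
Decay rate: λ₁ = 4π²/0.6² ≈ 109.662.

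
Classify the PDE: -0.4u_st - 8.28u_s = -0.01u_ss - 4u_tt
Rewriting in standard form: 0.01u_ss - 0.4u_st + 4u_tt - 8.28u_s = 0. A = 0.01, B = -0.4, C = 4. Discriminant B² - 4AC = 0. Since 0 = 0, parabolic.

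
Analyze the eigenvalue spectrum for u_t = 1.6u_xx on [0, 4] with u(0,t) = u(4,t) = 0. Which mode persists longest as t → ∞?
Eigenvalues: λₙ = 1.6n²π²/4².
First three modes:
  n=1: λ₁ = 1.6π²/4² ≈ 0.987
  n=2: λ₂ = 6.4π²/4² ≈ 3.948 (4× faster decay)
  n=3: λ₃ = 14.4π²/4² ≈ 8.883 (9× faster decay)
As t → ∞, higher modes decay exponentially faster. The n=1 mode dominates: u ~ c₁ sin(πx/4) e^{-λ₁t}.
Decay rate: λ₁ = 1.6π²/4² ≈ 0.987.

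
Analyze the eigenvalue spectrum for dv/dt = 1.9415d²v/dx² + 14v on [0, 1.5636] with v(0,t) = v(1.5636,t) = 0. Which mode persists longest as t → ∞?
Eigenvalues: λₙ = 1.9415n²π²/1.5636² - 14.
First three modes:
  n=1: λ₁ = 1.9415π²/1.5636² - 14 ≈ -6.162
  n=2: λ₂ = 7.766π²/1.5636² - 14 ≈ 17.351
  n=3: λ₃ = 17.4735π²/1.5636² - 14 ≈ 56.539
Since 1.9415π²/1.5636² ≈ 7.838 < 14, λ₁ < 0.
The n=1 mode grows fastest (−λₙ is largest for n=1) → dominates.
Asymptotic: v ~ c₁ sin(πx/1.5636) e^{6.162t} (exponential growth at rate −λ₁ ≈ 6.162).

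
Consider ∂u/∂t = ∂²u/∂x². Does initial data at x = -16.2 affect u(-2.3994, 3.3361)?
Yes, for any finite x. The heat equation has infinite propagation speed, so all initial data affects all points at any t > 0.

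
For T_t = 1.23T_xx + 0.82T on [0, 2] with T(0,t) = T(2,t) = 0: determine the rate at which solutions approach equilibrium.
Eigenvalues: λₙ = 1.23n²π²/2² - 0.82.
First three modes:
  n=1: λ₁ = 1.23π²/2² - 0.82 ≈ 2.215
  n=2: λ₂ = 4.92π²/2² - 0.82 ≈ 11.32
  n=3: λ₃ = 11.07π²/2² - 0.82 ≈ 26.494
Since 1.23π²/2² ≈ 3.035 > 0.82, all λₙ > 0.
The n=1 mode decays slowest → dominates as t → ∞.
Asymptotic: T ~ c₁ sin(πx/2) e^{-λ₁t} with decay rate λ₁ ≈ 2.215.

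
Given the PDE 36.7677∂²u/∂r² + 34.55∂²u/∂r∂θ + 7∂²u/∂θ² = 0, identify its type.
The second-order coefficients are A = 36.7677, B = 34.55, C = 7. Since B² - 4AC = 164.2069 > 0, this is a hyperbolic PDE.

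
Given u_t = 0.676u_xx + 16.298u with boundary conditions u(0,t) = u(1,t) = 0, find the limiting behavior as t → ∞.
u grows unboundedly. Reaction dominates diffusion (r=16.298 > κπ²/L²≈6.67); solution grows exponentially.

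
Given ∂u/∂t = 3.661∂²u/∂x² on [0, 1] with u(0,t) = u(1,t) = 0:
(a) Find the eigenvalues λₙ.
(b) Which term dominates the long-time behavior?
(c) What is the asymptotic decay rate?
Eigenvalues: λₙ = 3.661n²π².
First three modes:
  n=1: λ₁ = 3.661π² ≈ 36.133
  n=2: λ₂ = 14.644π² ≈ 144.53 (4× faster decay)
  n=3: λ₃ = 32.949π² ≈ 325.194 (9× faster decay)
As t → ∞, higher modes decay exponentially faster. The n=1 mode dominates: u ~ c₁ sin(πx) e^{-λ₁t}.
Decay rate: λ₁ = 3.661π² ≈ 36.133.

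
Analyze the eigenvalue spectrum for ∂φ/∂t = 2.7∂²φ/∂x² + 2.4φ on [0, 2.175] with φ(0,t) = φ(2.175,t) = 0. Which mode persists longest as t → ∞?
Eigenvalues: λₙ = 2.7n²π²/2.175² - 2.4.
First three modes:
  n=1: λ₁ = 2.7π²/2.175² - 2.4 ≈ 3.233
  n=2: λ₂ = 10.8π²/2.175² - 2.4 ≈ 20.132
  n=3: λ₃ = 24.3π²/2.175² - 2.4 ≈ 48.298
Since 2.7π²/2.175² ≈ 5.633 > 2.4, all λₙ > 0.
The n=1 mode decays slowest → dominates as t → ∞.
Asymptotic: φ ~ c₁ sin(πx/2.175) e^{-λ₁t} with decay rate λ₁ ≈ 3.233.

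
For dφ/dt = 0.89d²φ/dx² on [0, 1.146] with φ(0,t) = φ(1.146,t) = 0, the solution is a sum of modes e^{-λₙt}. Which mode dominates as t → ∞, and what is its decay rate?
Eigenvalues: λₙ = 0.89n²π²/1.146².
First three modes:
  n=1: λ₁ = 0.89π²/1.146² ≈ 6.688
  n=2: λ₂ = 3.56π²/1.146² ≈ 26.753 (4× faster decay)
  n=3: λ₃ = 8.01π²/1.146² ≈ 60.195 (9× faster decay)
As t → ∞, higher modes decay exponentially faster. The n=1 mode dominates: φ ~ c₁ sin(πx/1.146) e^{-λ₁t}.
Decay rate: λ₁ = 0.89π²/1.146² ≈ 6.688.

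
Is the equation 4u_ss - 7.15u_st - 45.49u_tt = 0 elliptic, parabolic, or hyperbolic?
Computing B² - 4AC with A = 4, B = -7.15, C = -45.49: discriminant = 778.9625 (positive). Answer: hyperbolic.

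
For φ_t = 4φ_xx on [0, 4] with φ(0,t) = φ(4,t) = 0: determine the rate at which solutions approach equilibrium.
Eigenvalues: λₙ = 4n²π²/4².
First three modes:
  n=1: λ₁ = 4π²/4² ≈ 2.467
  n=2: λ₂ = 16π²/4² ≈ 9.87 (4× faster decay)
  n=3: λ₃ = 36π²/4² ≈ 22.207 (9× faster decay)
As t → ∞, higher modes decay exponentially faster. The n=1 mode dominates: φ ~ c₁ sin(πx/4) e^{-λ₁t}.
Decay rate: λ₁ = 4π²/4² ≈ 2.467.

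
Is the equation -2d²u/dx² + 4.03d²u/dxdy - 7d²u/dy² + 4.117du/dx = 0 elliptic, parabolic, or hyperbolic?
Computing B² - 4AC with A = -2, B = 4.03, C = -7: discriminant = -39.7591 (negative). Answer: elliptic.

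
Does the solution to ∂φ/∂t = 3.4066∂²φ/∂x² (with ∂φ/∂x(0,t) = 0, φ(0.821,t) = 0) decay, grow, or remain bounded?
φ → 0. Heat escapes through the Dirichlet boundary.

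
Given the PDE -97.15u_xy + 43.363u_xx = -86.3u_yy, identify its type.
Rewriting in standard form: 43.363u_xx - 97.15u_xy + 86.3u_yy = 0. The second-order coefficients are A = 43.363, B = -97.15, C = 86.3. Since B² - 4AC = -5530.7851 < 0, this is an elliptic PDE.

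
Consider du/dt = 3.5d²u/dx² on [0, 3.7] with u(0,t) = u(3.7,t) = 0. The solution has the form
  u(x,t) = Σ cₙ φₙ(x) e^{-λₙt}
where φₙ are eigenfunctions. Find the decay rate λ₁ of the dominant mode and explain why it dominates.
Eigenvalues: λₙ = 3.5n²π²/3.7².
First three modes:
  n=1: λ₁ = 3.5π²/3.7² ≈ 2.523
  n=2: λ₂ = 14π²/3.7² ≈ 10.093 (4× faster decay)
  n=3: λ₃ = 31.5π²/3.7² ≈ 22.709 (9× faster decay)
As t → ∞, higher modes decay exponentially faster. The n=1 mode dominates: u ~ c₁ sin(πx/3.7) e^{-λ₁t}.
Decay rate: λ₁ = 3.5π²/3.7² ≈ 2.523.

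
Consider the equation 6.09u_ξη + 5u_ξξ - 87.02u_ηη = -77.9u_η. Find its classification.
Rewriting in standard form: 5u_ξξ + 6.09u_ξη - 87.02u_ηη + 77.9u_η = 0. Hyperbolic. (A = 5, B = 6.09, C = -87.02 gives B² - 4AC = 1777.4881.)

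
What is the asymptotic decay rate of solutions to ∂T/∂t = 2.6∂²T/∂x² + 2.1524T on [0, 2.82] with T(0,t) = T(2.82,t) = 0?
Eigenvalues: λₙ = 2.6n²π²/2.82² - 2.1524.
First three modes:
  n=1: λ₁ = 2.6π²/2.82² - 2.1524 ≈ 1.074
  n=2: λ₂ = 10.4π²/2.82² - 2.1524 ≈ 10.755
  n=3: λ₃ = 23.4π²/2.82² - 2.1524 ≈ 26.889
Since 2.6π²/2.82² ≈ 3.227 > 2.1524, all λₙ > 0.
The n=1 mode decays slowest → dominates as t → ∞.
Asymptotic: T ~ c₁ sin(πx/2.82) e^{-λ₁t} with decay rate λ₁ ≈ 1.074.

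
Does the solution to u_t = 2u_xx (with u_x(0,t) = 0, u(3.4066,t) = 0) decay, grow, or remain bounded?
u → 0. Heat escapes through the Dirichlet boundary.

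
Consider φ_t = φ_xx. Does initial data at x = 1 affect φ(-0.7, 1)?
Yes, for any finite x. The heat equation has infinite propagation speed, so all initial data affects all points at any t > 0.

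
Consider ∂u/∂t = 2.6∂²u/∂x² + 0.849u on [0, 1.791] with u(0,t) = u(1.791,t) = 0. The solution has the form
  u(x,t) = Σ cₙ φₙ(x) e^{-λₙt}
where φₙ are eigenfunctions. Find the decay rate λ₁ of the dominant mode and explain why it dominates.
Eigenvalues: λₙ = 2.6n²π²/1.791² - 0.849.
First three modes:
  n=1: λ₁ = 2.6π²/1.791² - 0.849 ≈ 7.151
  n=2: λ₂ = 10.4π²/1.791² - 0.849 ≈ 31.15
  n=3: λ₃ = 23.4π²/1.791² - 0.849 ≈ 71.15
Since 2.6π²/1.791² ≈ 8 > 0.849, all λₙ > 0.
The n=1 mode decays slowest → dominates as t → ∞.
Asymptotic: u ~ c₁ sin(πx/1.791) e^{-λ₁t} with decay rate λ₁ ≈ 7.151.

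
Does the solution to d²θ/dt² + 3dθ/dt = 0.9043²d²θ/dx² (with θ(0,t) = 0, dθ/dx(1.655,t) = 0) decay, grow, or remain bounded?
θ → 0. Damping (γ=3) dissipates energy; oscillations decay exponentially.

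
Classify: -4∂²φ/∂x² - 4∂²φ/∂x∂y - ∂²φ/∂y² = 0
Parabolic (discriminant = 0).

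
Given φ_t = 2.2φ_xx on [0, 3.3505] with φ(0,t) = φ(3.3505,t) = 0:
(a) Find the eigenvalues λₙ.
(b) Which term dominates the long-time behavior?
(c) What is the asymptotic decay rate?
Eigenvalues: λₙ = 2.2n²π²/3.3505².
First three modes:
  n=1: λ₁ = 2.2π²/3.3505² ≈ 1.934
  n=2: λ₂ = 8.8π²/3.3505² ≈ 7.737 (4× faster decay)
  n=3: λ₃ = 19.8π²/3.3505² ≈ 17.408 (9× faster decay)
As t → ∞, higher modes decay exponentially faster. The n=1 mode dominates: φ ~ c₁ sin(πx/3.3505) e^{-λ₁t}.
Decay rate: λ₁ = 2.2π²/3.3505² ≈ 1.934.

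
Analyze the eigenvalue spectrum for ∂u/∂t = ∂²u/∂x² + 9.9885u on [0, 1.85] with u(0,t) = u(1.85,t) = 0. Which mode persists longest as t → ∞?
Eigenvalues: λₙ = n²π²/1.85² - 9.9885.
First three modes:
  n=1: λ₁ = π²/1.85² - 9.9885 ≈ -7.105
  n=2: λ₂ = 4π²/1.85² - 9.9885 ≈ 1.546
  n=3: λ₃ = 9π²/1.85² - 9.9885 ≈ 15.965
Since π²/1.85² ≈ 2.884 < 9.9885, λ₁ < 0.
The n=1 mode grows fastest (−λₙ is largest for n=1) → dominates.
Asymptotic: u ~ c₁ sin(πx/1.85) e^{7.105t} (exponential growth at rate −λ₁ ≈ 7.105).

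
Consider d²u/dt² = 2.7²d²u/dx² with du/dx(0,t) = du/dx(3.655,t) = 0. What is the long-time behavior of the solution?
As t → ∞, u oscillates about a mean that drifts linearly in t (generically unbounded; no decay). There is no damping, so the nonconstant modes persist as standing waves (energy conserved, no decay). But with Neumann conditions at both ends the constant mode has eigenvalue 0: the spatial mean M(t) of u satisfies M'' = 0, so M(t) = M(0) + M'(0)·t. Unless the initial velocity has zero mean (∫u_t(x,0)dx = 0), the solution grows linearly in t (unbounded, though not exponentially); if it does have zero mean, the solution stays bounded and simply oscillates.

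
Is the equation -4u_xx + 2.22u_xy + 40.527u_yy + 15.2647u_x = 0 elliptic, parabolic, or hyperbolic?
Computing B² - 4AC with A = -4, B = 2.22, C = 40.527: discriminant = 653.3604 (positive). Answer: hyperbolic.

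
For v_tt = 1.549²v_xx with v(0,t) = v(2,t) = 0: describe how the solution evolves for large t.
v oscillates (no decay). Energy is conserved; the solution oscillates indefinitely as standing waves.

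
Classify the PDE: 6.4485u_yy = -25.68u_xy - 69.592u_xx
Rewriting in standard form: 69.592u_xx + 25.68u_xy + 6.4485u_yy = 0. A = 69.592, B = 25.68, C = 6.4485. Discriminant B² - 4AC = -1135.593648. Since -1135.593648 < 0, elliptic.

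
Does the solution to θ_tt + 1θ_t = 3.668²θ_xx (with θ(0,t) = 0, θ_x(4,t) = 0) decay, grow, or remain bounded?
θ → 0. Damping (γ=1) dissipates energy; oscillations decay exponentially.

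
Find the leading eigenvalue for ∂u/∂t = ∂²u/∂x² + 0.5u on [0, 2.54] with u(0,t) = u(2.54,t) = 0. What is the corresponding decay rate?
Eigenvalues: λₙ = n²π²/2.54² - 0.5.
First three modes:
  n=1: λ₁ = π²/2.54² - 0.5 ≈ 1.03
  n=2: λ₂ = 4π²/2.54² - 0.5 ≈ 5.619
  n=3: λ₃ = 9π²/2.54² - 0.5 ≈ 13.268
Since π²/2.54² ≈ 1.53 > 0.5, all λₙ > 0.
The n=1 mode decays slowest → dominates as t → ∞.
Asymptotic: u ~ c₁ sin(πx/2.54) e^{-λ₁t} with decay rate λ₁ ≈ 1.03.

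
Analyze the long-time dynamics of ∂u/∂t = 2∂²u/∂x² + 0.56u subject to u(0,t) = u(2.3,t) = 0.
Long-time behavior: u → 0. Diffusion dominates reaction (r=0.56 < κπ²/L²≈3.73); solution decays.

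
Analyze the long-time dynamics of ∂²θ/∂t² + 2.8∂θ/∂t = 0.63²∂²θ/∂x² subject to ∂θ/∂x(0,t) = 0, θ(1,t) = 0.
Long-time behavior: θ → 0. Damping (γ=2.8) dissipates energy; oscillations decay exponentially.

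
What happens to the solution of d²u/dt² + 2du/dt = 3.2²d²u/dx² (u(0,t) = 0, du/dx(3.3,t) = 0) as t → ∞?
u → 0. Damping (γ=2) dissipates energy; oscillations decay exponentially.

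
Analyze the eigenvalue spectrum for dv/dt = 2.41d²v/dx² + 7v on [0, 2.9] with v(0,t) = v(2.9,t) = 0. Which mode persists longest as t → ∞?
Eigenvalues: λₙ = 2.41n²π²/2.9² - 7.
First three modes:
  n=1: λ₁ = 2.41π²/2.9² - 7 ≈ -4.172
  n=2: λ₂ = 9.64π²/2.9² - 7 ≈ 4.313
  n=3: λ₃ = 21.69π²/2.9² - 7 ≈ 18.454
Since 2.41π²/2.9² ≈ 2.828 < 7, λ₁ < 0.
The n=1 mode grows fastest (−λₙ is largest for n=1) → dominates.
Asymptotic: v ~ c₁ sin(πx/2.9) e^{4.172t} (exponential growth at rate −λ₁ ≈ 4.172).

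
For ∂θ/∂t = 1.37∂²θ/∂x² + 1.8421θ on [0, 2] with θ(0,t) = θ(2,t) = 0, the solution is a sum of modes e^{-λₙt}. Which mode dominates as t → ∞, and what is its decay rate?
Eigenvalues: λₙ = 1.37n²π²/2² - 1.8421.
First three modes:
  n=1: λ₁ = 1.37π²/2² - 1.8421 ≈ 1.538
  n=2: λ₂ = 5.48π²/2² - 1.8421 ≈ 11.679
  n=3: λ₃ = 12.33π²/2² - 1.8421 ≈ 28.581
Since 1.37π²/2² ≈ 3.38 > 1.8421, all λₙ > 0.
The n=1 mode decays slowest → dominates as t → ∞.
Asymptotic: θ ~ c₁ sin(πx/2) e^{-λ₁t} with decay rate λ₁ ≈ 1.538.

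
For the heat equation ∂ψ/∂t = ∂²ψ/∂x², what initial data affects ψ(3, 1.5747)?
The entire real line. The heat equation has infinite propagation speed: any initial disturbance instantly affects all points (though exponentially small far away).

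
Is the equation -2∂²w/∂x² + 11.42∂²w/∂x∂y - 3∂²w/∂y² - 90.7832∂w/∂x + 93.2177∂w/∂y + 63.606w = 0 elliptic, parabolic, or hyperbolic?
Computing B² - 4AC with A = -2, B = 11.42, C = -3: discriminant = 106.4164 (positive). Answer: hyperbolic.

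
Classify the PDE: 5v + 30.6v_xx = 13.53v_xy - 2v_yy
Rewriting in standard form: 30.6v_xx - 13.53v_xy + 2v_yy + 5v = 0. A = 30.6, B = -13.53, C = 2. Discriminant B² - 4AC = -61.7391. Since -61.7391 < 0, elliptic.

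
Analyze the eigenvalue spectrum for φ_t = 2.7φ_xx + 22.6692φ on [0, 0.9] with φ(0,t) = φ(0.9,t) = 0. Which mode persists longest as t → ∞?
Eigenvalues: λₙ = 2.7n²π²/0.9² - 22.6692.
First three modes:
  n=1: λ₁ = 2.7π²/0.9² - 22.6692 ≈ 10.229
  n=2: λ₂ = 10.8π²/0.9² - 22.6692 ≈ 108.926
  n=3: λ₃ = 24.3π²/0.9² - 22.6692 ≈ 273.419
Since 2.7π²/0.9² ≈ 32.899 > 22.6692, all λₙ > 0.
The n=1 mode decays slowest → dominates as t → ∞.
Asymptotic: φ ~ c₁ sin(πx/0.9) e^{-λ₁t} with decay rate λ₁ ≈ 10.229.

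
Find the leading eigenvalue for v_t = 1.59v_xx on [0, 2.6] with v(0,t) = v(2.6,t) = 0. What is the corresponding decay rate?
Eigenvalues: λₙ = 1.59n²π²/2.6².
First three modes:
  n=1: λ₁ = 1.59π²/2.6² ≈ 2.321
  n=2: λ₂ = 6.36π²/2.6² ≈ 9.286 (4× faster decay)
  n=3: λ₃ = 14.31π²/2.6² ≈ 20.893 (9× faster decay)
As t → ∞, higher modes decay exponentially faster. The n=1 mode dominates: v ~ c₁ sin(πx/2.6) e^{-λ₁t}.
Decay rate: λ₁ = 1.59π²/2.6² ≈ 2.321.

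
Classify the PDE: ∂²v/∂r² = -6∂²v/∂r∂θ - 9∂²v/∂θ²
Rewriting in standard form: ∂²v/∂r² + 6∂²v/∂r∂θ + 9∂²v/∂θ² = 0. A = 1, B = 6, C = 9. Discriminant B² - 4AC = 0. Since 0 = 0, parabolic.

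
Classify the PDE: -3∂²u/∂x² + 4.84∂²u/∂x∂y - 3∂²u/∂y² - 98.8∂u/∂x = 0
A = -3, B = 4.84, C = -3. Discriminant B² - 4AC = -12.5744. Since -12.5744 < 0, elliptic.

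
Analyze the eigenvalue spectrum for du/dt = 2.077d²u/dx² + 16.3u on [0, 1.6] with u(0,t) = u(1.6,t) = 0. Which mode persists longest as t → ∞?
Eigenvalues: λₙ = 2.077n²π²/1.6² - 16.3.
First three modes:
  n=1: λ₁ = 2.077π²/1.6² - 16.3 ≈ -8.293
  n=2: λ₂ = 8.308π²/1.6² - 16.3 ≈ 15.73
  n=3: λ₃ = 18.693π²/1.6² - 16.3 ≈ 55.767
Since 2.077π²/1.6² ≈ 8.007 < 16.3, λ₁ < 0.
The n=1 mode grows fastest (−λₙ is largest for n=1) → dominates.
Asymptotic: u ~ c₁ sin(πx/1.6) e^{8.293t} (exponential growth at rate −λ₁ ≈ 8.293).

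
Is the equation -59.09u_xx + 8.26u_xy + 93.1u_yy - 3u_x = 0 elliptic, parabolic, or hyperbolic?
Computing B² - 4AC with A = -59.09, B = 8.26, C = 93.1: discriminant = 22073.3436 (positive). Answer: hyperbolic.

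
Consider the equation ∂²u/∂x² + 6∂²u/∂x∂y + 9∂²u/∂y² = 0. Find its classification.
Parabolic. (A = 1, B = 6, C = 9 gives B² - 4AC = 0.)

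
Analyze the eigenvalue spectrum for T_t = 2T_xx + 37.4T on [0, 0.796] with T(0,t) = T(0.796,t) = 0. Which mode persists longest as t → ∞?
Eigenvalues: λₙ = 2n²π²/0.796² - 37.4.
First three modes:
  n=1: λ₁ = 2π²/0.796² - 37.4 ≈ -6.247
  n=2: λ₂ = 8π²/0.796² - 37.4 ≈ 87.213
  n=3: λ₃ = 18π²/0.796² - 37.4 ≈ 242.979
Since 2π²/0.796² ≈ 31.153 < 37.4, λ₁ < 0.
The n=1 mode grows fastest (−λₙ is largest for n=1) → dominates.
Asymptotic: T ~ c₁ sin(πx/0.796) e^{6.247t} (exponential growth at rate −λ₁ ≈ 6.247).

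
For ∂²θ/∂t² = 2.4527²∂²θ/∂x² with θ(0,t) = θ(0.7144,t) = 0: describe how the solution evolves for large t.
θ oscillates (no decay). Energy is conserved; the solution oscillates indefinitely as standing waves.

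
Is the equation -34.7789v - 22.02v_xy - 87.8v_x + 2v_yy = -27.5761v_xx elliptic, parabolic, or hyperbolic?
Rewriting in standard form: 27.5761v_xx - 22.02v_xy + 2v_yy - 87.8v_x - 34.7789v = 0. Computing B² - 4AC with A = 27.5761, B = -22.02, C = 2: discriminant = 264.2716 (positive). Answer: hyperbolic.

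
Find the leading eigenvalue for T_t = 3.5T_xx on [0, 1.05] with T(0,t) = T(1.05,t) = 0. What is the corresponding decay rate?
Eigenvalues: λₙ = 3.5n²π²/1.05².
First three modes:
  n=1: λ₁ = 3.5π²/1.05² ≈ 31.332
  n=2: λ₂ = 14π²/1.05² ≈ 125.328 (4× faster decay)
  n=3: λ₃ = 31.5π²/1.05² ≈ 281.989 (9× faster decay)
As t → ∞, higher modes decay exponentially faster. The n=1 mode dominates: T ~ c₁ sin(πx/1.05) e^{-λ₁t}.
Decay rate: λ₁ = 3.5π²/1.05² ≈ 31.332.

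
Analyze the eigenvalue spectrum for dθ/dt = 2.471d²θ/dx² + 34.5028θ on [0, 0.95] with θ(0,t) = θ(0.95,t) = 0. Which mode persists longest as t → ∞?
Eigenvalues: λₙ = 2.471n²π²/0.95² - 34.5028.
First three modes:
  n=1: λ₁ = 2.471π²/0.95² - 34.5028 ≈ -7.48
  n=2: λ₂ = 9.884π²/0.95² - 34.5028 ≈ 73.587
  n=3: λ₃ = 22.239π²/0.95² - 34.5028 ≈ 208.7
Since 2.471π²/0.95² ≈ 27.022 < 34.5028, λ₁ < 0.
The n=1 mode grows fastest (−λₙ is largest for n=1) → dominates.
Asymptotic: θ ~ c₁ sin(πx/0.95) e^{7.48t} (exponential growth at rate −λ₁ ≈ 7.48).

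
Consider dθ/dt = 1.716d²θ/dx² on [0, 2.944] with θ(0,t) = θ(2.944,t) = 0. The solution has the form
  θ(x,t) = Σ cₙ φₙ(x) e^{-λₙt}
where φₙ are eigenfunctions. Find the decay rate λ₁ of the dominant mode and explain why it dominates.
Eigenvalues: λₙ = 1.716n²π²/2.944².
First three modes:
  n=1: λ₁ = 1.716π²/2.944² ≈ 1.954
  n=2: λ₂ = 6.864π²/2.944² ≈ 7.816 (4× faster decay)
  n=3: λ₃ = 15.444π²/2.944² ≈ 17.587 (9× faster decay)
As t → ∞, higher modes decay exponentially faster. The n=1 mode dominates: θ ~ c₁ sin(πx/2.944) e^{-λ₁t}.
Decay rate: λ₁ = 1.716π²/2.944² ≈ 1.954.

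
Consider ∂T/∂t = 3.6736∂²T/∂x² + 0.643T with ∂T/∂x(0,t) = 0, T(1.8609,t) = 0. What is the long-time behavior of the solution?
As t → ∞, T → 0. Diffusion dominates reaction (r=0.643 < κπ²/(4L²)≈2.62); solution decays.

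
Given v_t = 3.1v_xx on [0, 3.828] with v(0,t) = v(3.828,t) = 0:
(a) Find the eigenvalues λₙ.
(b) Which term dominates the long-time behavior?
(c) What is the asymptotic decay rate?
Eigenvalues: λₙ = 3.1n²π²/3.828².
First three modes:
  n=1: λ₁ = 3.1π²/3.828² ≈ 2.088
  n=2: λ₂ = 12.4π²/3.828² ≈ 8.352 (4× faster decay)
  n=3: λ₃ = 27.9π²/3.828² ≈ 18.791 (9× faster decay)
As t → ∞, higher modes decay exponentially faster. The n=1 mode dominates: v ~ c₁ sin(πx/3.828) e^{-λ₁t}.
Decay rate: λ₁ = 3.1π²/3.828² ≈ 2.088.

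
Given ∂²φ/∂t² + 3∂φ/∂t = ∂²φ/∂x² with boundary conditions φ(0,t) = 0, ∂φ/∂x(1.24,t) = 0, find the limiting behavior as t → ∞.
φ → 0. Damping (γ=3) dissipates energy; oscillations decay exponentially.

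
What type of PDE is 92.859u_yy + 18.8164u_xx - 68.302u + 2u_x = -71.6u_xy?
Rewriting in standard form: 18.8164u_xx + 71.6u_xy + 92.859u_yy + 2u_x - 68.302u = 0. With A = 18.8164, B = 71.6, C = 92.859, the discriminant is -1862.5283504. This is an elliptic PDE.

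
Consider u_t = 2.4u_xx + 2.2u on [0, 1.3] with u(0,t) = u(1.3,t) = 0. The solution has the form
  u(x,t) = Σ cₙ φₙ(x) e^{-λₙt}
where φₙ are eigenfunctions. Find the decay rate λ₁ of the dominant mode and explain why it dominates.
Eigenvalues: λₙ = 2.4n²π²/1.3² - 2.2.
First three modes:
  n=1: λ₁ = 2.4π²/1.3² - 2.2 ≈ 11.816
  n=2: λ₂ = 9.6π²/1.3² - 2.2 ≈ 53.864
  n=3: λ₃ = 21.6π²/1.3² - 2.2 ≈ 123.944
Since 2.4π²/1.3² ≈ 14.016 > 2.2, all λₙ > 0.
The n=1 mode decays slowest → dominates as t → ∞.
Asymptotic: u ~ c₁ sin(πx/1.3) e^{-λ₁t} with decay rate λ₁ ≈ 11.816.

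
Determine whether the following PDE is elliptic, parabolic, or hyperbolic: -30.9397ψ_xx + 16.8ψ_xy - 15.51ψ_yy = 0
Coefficients: A = -30.9397, B = 16.8, C = -15.51. B² - 4AC = -1637.258988, which is negative, so the equation is elliptic.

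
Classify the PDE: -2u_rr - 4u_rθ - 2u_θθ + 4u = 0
A = -2, B = -4, C = -2. Discriminant B² - 4AC = 0. Since 0 = 0, parabolic.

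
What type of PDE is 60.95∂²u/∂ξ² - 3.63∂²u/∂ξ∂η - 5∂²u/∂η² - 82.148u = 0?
With A = 60.95, B = -3.63, C = -5, the discriminant is 1232.1769. This is a hyperbolic PDE.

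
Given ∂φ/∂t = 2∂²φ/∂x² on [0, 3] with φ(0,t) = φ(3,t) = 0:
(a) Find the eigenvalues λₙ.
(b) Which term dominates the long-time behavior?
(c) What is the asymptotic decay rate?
Eigenvalues: λₙ = 2n²π²/3².
First three modes:
  n=1: λ₁ = 2π²/3² ≈ 2.193
  n=2: λ₂ = 8π²/3² ≈ 8.773 (4× faster decay)
  n=3: λ₃ = 18π²/3² ≈ 19.739 (9× faster decay)
As t → ∞, higher modes decay exponentially faster. The n=1 mode dominates: φ ~ c₁ sin(πx/3) e^{-λ₁t}.
Decay rate: λ₁ = 2π²/3² ≈ 2.193.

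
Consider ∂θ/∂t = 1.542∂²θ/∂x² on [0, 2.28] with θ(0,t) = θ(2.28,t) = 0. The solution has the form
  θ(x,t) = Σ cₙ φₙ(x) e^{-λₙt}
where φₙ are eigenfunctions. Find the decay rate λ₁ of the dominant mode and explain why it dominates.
Eigenvalues: λₙ = 1.542n²π²/2.28².
First three modes:
  n=1: λ₁ = 1.542π²/2.28² ≈ 2.928
  n=2: λ₂ = 6.168π²/2.28² ≈ 11.71 (4× faster decay)
  n=3: λ₃ = 13.878π²/2.28² ≈ 26.349 (9× faster decay)
As t → ∞, higher modes decay exponentially faster. The n=1 mode dominates: θ ~ c₁ sin(πx/2.28) e^{-λ₁t}.
Decay rate: λ₁ = 1.542π²/2.28² ≈ 2.928.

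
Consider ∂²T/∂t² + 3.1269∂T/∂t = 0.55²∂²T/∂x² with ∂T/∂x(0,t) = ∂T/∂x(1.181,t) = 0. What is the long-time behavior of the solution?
As t → ∞, T → constant (steady state). Damping (γ=3.1269) dissipates the nonconstant modes; with Neumann BCs the spatial average obeys M''+γM'=0 and tends to a finite limit.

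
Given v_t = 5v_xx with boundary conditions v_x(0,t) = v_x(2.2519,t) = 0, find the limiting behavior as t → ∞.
v → constant (steady state). Heat is conserved (no flux at boundaries); solution approaches the spatial average.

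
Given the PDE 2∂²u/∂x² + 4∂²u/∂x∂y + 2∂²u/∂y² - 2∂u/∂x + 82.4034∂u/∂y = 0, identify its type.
The second-order coefficients are A = 2, B = 4, C = 2. Since B² - 4AC = 0 = 0, this is a parabolic PDE.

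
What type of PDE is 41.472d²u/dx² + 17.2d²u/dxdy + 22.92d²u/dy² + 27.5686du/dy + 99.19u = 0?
With A = 41.472, B = 17.2, C = 22.92, the discriminant is -3506.31296. This is an elliptic PDE.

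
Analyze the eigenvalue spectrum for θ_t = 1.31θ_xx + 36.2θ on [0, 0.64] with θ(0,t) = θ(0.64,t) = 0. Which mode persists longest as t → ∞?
Eigenvalues: λₙ = 1.31n²π²/0.64² - 36.2.
First three modes:
  n=1: λ₁ = 1.31π²/0.64² - 36.2 ≈ -4.635
  n=2: λ₂ = 5.24π²/0.64² - 36.2 ≈ 90.062
  n=3: λ₃ = 11.79π²/0.64² - 36.2 ≈ 247.888
Since 1.31π²/0.64² ≈ 31.565 < 36.2, λ₁ < 0.
The n=1 mode grows fastest (−λₙ is largest for n=1) → dominates.
Asymptotic: θ ~ c₁ sin(πx/0.64) e^{4.635t} (exponential growth at rate −λ₁ ≈ 4.635).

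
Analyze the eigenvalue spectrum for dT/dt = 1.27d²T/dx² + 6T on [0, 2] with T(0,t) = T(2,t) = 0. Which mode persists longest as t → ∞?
Eigenvalues: λₙ = 1.27n²π²/2² - 6.
First three modes:
  n=1: λ₁ = 1.27π²/2² - 6 ≈ -2.866
  n=2: λ₂ = 5.08π²/2² - 6 ≈ 6.534
  n=3: λ₃ = 11.43π²/2² - 6 ≈ 22.202
Since 1.27π²/2² ≈ 3.134 < 6, λ₁ < 0.
The n=1 mode grows fastest (−λₙ is largest for n=1) → dominates.
Asymptotic: T ~ c₁ sin(πx/2) e^{2.866t} (exponential growth at rate −λ₁ ≈ 2.866).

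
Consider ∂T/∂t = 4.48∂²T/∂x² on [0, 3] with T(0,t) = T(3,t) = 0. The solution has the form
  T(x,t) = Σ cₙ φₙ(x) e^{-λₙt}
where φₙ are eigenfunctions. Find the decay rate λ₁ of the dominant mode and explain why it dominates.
Eigenvalues: λₙ = 4.48n²π²/3².
First three modes:
  n=1: λ₁ = 4.48π²/3² ≈ 4.913
  n=2: λ₂ = 17.92π²/3² ≈ 19.651 (4× faster decay)
  n=3: λ₃ = 40.32π²/3² ≈ 44.216 (9× faster decay)
As t → ∞, higher modes decay exponentially faster. The n=1 mode dominates: T ~ c₁ sin(πx/3) e^{-λ₁t}.
Decay rate: λ₁ = 4.48π²/3² ≈ 4.913.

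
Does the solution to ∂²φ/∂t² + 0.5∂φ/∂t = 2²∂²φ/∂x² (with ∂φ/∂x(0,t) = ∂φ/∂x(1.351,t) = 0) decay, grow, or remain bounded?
φ → constant (steady state). Damping (γ=0.5) dissipates the nonconstant modes; with Neumann BCs the spatial average obeys M''+γM'=0 and tends to a finite limit.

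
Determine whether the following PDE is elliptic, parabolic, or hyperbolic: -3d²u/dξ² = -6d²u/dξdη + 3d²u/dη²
Rewriting in standard form: -3d²u/dξ² + 6d²u/dξdη - 3d²u/dη² = 0. Coefficients: A = -3, B = 6, C = -3. B² - 4AC = 0, which is zero, so the equation is parabolic.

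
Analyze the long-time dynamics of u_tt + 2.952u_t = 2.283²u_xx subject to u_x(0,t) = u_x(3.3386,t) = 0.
Long-time behavior: u → constant (steady state). Damping (γ=2.952) dissipates the nonconstant modes; with Neumann BCs the spatial average obeys M''+γM'=0 and tends to a finite limit.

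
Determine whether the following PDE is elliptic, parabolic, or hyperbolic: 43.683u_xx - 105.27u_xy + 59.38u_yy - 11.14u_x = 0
Coefficients: A = 43.683, B = -105.27, C = 59.38. B² - 4AC = 706.18674, which is positive, so the equation is hyperbolic.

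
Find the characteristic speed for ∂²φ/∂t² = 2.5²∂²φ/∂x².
Speed = 2.5. Information travels along characteristics x = x₀ ± 2.5t.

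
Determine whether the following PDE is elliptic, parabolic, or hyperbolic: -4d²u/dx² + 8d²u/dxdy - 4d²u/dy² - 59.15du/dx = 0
Coefficients: A = -4, B = 8, C = -4. B² - 4AC = 0, which is zero, so the equation is parabolic.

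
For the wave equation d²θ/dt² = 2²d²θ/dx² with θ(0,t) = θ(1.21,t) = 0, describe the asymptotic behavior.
θ oscillates (no decay). Energy is conserved; the solution oscillates indefinitely as standing waves.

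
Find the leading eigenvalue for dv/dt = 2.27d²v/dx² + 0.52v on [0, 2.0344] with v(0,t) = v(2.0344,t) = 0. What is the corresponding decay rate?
Eigenvalues: λₙ = 2.27n²π²/2.0344² - 0.52.
First three modes:
  n=1: λ₁ = 2.27π²/2.0344² - 0.52 ≈ 4.893
  n=2: λ₂ = 9.08π²/2.0344² - 0.52 ≈ 21.133
  n=3: λ₃ = 20.43π²/2.0344² - 0.52 ≈ 48.199
Since 2.27π²/2.0344² ≈ 5.413 > 0.52, all λₙ > 0.
The n=1 mode decays slowest → dominates as t → ∞.
Asymptotic: v ~ c₁ sin(πx/2.0344) e^{-λ₁t} with decay rate λ₁ ≈ 4.893.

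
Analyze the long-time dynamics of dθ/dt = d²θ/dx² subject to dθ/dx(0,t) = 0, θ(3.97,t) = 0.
Long-time behavior: θ → 0. Heat escapes through the Dirichlet boundary.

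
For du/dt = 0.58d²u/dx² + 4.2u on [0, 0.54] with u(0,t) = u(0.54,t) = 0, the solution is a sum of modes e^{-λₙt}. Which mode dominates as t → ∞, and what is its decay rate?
Eigenvalues: λₙ = 0.58n²π²/0.54² - 4.2.
First three modes:
  n=1: λ₁ = 0.58π²/0.54² - 4.2 ≈ 15.431
  n=2: λ₂ = 2.32π²/0.54² - 4.2 ≈ 74.324
  n=3: λ₃ = 5.22π²/0.54² - 4.2 ≈ 172.478
Since 0.58π²/0.54² ≈ 19.631 > 4.2, all λₙ > 0.
The n=1 mode decays slowest → dominates as t → ∞.
Asymptotic: u ~ c₁ sin(πx/0.54) e^{-λ₁t} with decay rate λ₁ ≈ 15.431.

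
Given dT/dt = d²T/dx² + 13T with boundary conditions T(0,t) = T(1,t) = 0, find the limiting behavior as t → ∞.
T grows unboundedly. Reaction dominates diffusion (r=13 > κπ²/L²≈9.87); solution grows exponentially.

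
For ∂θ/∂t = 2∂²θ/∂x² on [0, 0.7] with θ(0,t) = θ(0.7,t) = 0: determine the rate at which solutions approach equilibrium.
Eigenvalues: λₙ = 2n²π²/0.7².
First three modes:
  n=1: λ₁ = 2π²/0.7² ≈ 40.284
  n=2: λ₂ = 8π²/0.7² ≈ 161.136 (4× faster decay)
  n=3: λ₃ = 18π²/0.7² ≈ 362.557 (9× faster decay)
As t → ∞, higher modes decay exponentially faster. The n=1 mode dominates: θ ~ c₁ sin(πx/0.7) e^{-λ₁t}.
Decay rate: λ₁ = 2π²/0.7² ≈ 40.284.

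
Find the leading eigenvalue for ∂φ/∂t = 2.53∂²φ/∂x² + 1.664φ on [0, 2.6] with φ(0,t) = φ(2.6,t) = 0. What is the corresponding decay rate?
Eigenvalues: λₙ = 2.53n²π²/2.6² - 1.664.
First three modes:
  n=1: λ₁ = 2.53π²/2.6² - 1.664 ≈ 2.03
  n=2: λ₂ = 10.12π²/2.6² - 1.664 ≈ 13.111
  n=3: λ₃ = 22.77π²/2.6² - 1.664 ≈ 31.58
Since 2.53π²/2.6² ≈ 3.694 > 1.664, all λₙ > 0.
The n=1 mode decays slowest → dominates as t → ∞.
Asymptotic: φ ~ c₁ sin(πx/2.6) e^{-λ₁t} with decay rate λ₁ ≈ 2.03.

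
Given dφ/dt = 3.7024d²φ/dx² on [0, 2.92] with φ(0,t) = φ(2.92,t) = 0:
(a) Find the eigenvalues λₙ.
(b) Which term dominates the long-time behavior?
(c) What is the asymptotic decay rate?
Eigenvalues: λₙ = 3.7024n²π²/2.92².
First three modes:
  n=1: λ₁ = 3.7024π²/2.92² ≈ 4.286
  n=2: λ₂ = 14.8096π²/2.92² ≈ 17.143 (4× faster decay)
  n=3: λ₃ = 33.3216π²/2.92² ≈ 38.571 (9× faster decay)
As t → ∞, higher modes decay exponentially faster. The n=1 mode dominates: φ ~ c₁ sin(πx/2.92) e^{-λ₁t}.
Decay rate: λ₁ = 3.7024π²/2.92² ≈ 4.286.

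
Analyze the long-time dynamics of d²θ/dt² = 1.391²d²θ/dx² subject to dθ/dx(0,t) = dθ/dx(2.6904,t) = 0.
Long-time behavior: θ oscillates about a mean that drifts linearly in t (generically unbounded; no decay). There is no damping, so the nonconstant modes persist as standing waves (energy conserved, no decay). But with Neumann conditions at both ends the constant mode has eigenvalue 0: the spatial mean M(t) of θ satisfies M'' = 0, so M(t) = M(0) + M'(0)·t. Unless the initial velocity has zero mean (∫θ_t(x,0)dx = 0), the solution grows linearly in t (unbounded, though not exponentially); if it does have zero mean, the solution stays bounded and simply oscillates.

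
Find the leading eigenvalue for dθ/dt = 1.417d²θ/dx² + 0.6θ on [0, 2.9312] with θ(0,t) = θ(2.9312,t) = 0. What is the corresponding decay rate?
Eigenvalues: λₙ = 1.417n²π²/2.9312² - 0.6.
First three modes:
  n=1: λ₁ = 1.417π²/2.9312² - 0.6 ≈ 1.028
  n=2: λ₂ = 5.668π²/2.9312² - 0.6 ≈ 5.911
  n=3: λ₃ = 12.753π²/2.9312² - 0.6 ≈ 14.049
Since 1.417π²/2.9312² ≈ 1.628 > 0.6, all λₙ > 0.
The n=1 mode decays slowest → dominates as t → ∞.
Asymptotic: θ ~ c₁ sin(πx/2.9312) e^{-λ₁t} with decay rate λ₁ ≈ 1.028.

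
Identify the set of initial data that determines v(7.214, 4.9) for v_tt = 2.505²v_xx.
Domain of dependence: [-5.0605, 19.4885]. Signals travel at speed 2.505, so data within |x - 7.214| ≤ 2.505·4.9 = 12.2745 can reach the point.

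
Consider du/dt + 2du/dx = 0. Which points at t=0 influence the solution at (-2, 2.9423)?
A single point: x = -7.8846. The characteristic through (-2, 2.9423) is x - 2t = const, so x = -2 - 2·2.9423 = -7.8846.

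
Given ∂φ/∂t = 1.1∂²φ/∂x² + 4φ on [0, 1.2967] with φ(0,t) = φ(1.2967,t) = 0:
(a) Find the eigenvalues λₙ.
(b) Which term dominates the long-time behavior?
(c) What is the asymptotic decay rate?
Eigenvalues: λₙ = 1.1n²π²/1.2967² - 4.
First three modes:
  n=1: λ₁ = 1.1π²/1.2967² - 4 ≈ 2.457
  n=2: λ₂ = 4.4π²/1.2967² - 4 ≈ 21.827
  n=3: λ₃ = 9.9π²/1.2967² - 4 ≈ 54.111
Since 1.1π²/1.2967² ≈ 6.457 > 4, all λₙ > 0.
The n=1 mode decays slowest → dominates as t → ∞.
Asymptotic: φ ~ c₁ sin(πx/1.2967) e^{-λ₁t} with decay rate λ₁ ≈ 2.457.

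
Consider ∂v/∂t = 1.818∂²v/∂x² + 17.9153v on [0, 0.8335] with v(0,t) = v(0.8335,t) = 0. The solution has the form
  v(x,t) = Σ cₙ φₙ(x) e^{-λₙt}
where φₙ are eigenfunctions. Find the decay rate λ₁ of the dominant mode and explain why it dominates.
Eigenvalues: λₙ = 1.818n²π²/0.8335² - 17.9153.
First three modes:
  n=1: λ₁ = 1.818π²/0.8335² - 17.9153 ≈ 7.912
  n=2: λ₂ = 7.272π²/0.8335² - 17.9153 ≈ 85.395
  n=3: λ₃ = 16.362π²/0.8335² - 17.9153 ≈ 214.532
Since 1.818π²/0.8335² ≈ 25.828 > 17.9153, all λₙ > 0.
The n=1 mode decays slowest → dominates as t → ∞.
Asymptotic: v ~ c₁ sin(πx/0.8335) e^{-λ₁t} with decay rate λ₁ ≈ 7.912.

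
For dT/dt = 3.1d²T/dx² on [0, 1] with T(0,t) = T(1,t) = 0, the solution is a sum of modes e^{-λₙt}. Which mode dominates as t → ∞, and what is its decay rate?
Eigenvalues: λₙ = 3.1n²π².
First three modes:
  n=1: λ₁ = 3.1π² ≈ 30.596
  n=2: λ₂ = 12.4π² ≈ 122.383 (4× faster decay)
  n=3: λ₃ = 27.9π² ≈ 275.362 (9× faster decay)
As t → ∞, higher modes decay exponentially faster. The n=1 mode dominates: T ~ c₁ sin(πx) e^{-λ₁t}.
Decay rate: λ₁ = 3.1π² ≈ 30.596.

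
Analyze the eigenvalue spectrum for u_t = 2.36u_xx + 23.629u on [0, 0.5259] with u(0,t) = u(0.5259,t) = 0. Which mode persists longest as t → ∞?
Eigenvalues: λₙ = 2.36n²π²/0.5259² - 23.629.
First three modes:
  n=1: λ₁ = 2.36π²/0.5259² - 23.629 ≈ 60.589
  n=2: λ₂ = 9.44π²/0.5259² - 23.629 ≈ 313.243
  n=3: λ₃ = 21.24π²/0.5259² - 23.629 ≈ 734.334
Since 2.36π²/0.5259² ≈ 84.218 > 23.629, all λₙ > 0.
The n=1 mode decays slowest → dominates as t → ∞.
Asymptotic: u ~ c₁ sin(πx/0.5259) e^{-λ₁t} with decay rate λ₁ ≈ 60.589.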